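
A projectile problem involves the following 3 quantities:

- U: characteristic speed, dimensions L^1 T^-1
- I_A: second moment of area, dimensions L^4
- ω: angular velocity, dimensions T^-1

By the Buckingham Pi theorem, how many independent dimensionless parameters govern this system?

There are 3 variables and 2 base dimensions (L, T).
The dimension matrix has rank 2.
Independent dimensionless groups: 3 − 2 = 1.

1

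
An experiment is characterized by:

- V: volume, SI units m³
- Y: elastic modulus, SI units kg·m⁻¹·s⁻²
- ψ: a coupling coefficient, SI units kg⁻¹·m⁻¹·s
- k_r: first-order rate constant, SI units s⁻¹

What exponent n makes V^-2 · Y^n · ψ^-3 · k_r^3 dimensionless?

-3

Balance the M exponent: (1)·n from Y, plus −2·(0) − 3·(-1) + 3·(0) = 3 from the rest, must sum to zero.
n + 3 = 0, so n = -3.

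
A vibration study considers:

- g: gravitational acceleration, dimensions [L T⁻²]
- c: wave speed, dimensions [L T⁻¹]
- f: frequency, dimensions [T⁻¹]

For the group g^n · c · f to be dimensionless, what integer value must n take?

-1

Balance the L exponent: (1)·n from g, plus (1) + (0) = 1 from the rest, must sum to zero.
n + 1 = 0, so n = -1.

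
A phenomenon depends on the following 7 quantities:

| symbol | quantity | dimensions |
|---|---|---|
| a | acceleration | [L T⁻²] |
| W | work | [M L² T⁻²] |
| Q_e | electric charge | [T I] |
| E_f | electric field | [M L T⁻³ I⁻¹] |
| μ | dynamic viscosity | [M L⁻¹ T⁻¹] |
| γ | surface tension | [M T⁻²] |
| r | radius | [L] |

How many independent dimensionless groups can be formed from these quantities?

3

There are 7 variables and 4 base dimensions (M, L, T, I).
The dimension matrix has rank 4.
Independent dimensionless groups: 7 − 4 = 3.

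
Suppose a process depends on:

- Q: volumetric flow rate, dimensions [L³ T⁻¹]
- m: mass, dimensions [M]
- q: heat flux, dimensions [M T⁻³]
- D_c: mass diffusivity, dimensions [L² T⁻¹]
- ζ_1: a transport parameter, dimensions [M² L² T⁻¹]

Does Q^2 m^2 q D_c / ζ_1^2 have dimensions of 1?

no

Sum the exponent of each base dimension across the product:
  M: 2·[Q]_M + 2·[m]_M + [q]_M + [D_c]_M − 2·[ζ_1]_M = 2·(0) + 2·(1) + (1) + (0) − 2·(2) = -1
  L: 2·[Q]_L + 2·[m]_L + [q]_L + [D_c]_L − 2·[ζ_1]_L = 2·(3) + 2·(0) + (0) + (2) − 2·(2) = 4
  T: 2·[Q]_T + 2·[m]_T + [q]_T + [D_c]_T − 2·[ζ_1]_T = 2·(-1) + 2·(0) + (-3) + (-1) − 2·(-1) = -4
Net dimensions [M⁻¹ L⁴ T⁻⁴] ≠ [1] — not dimensionless.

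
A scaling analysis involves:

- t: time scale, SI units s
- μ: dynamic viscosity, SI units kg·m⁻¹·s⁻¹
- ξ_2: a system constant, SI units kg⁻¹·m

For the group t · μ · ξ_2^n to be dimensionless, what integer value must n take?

1

Balance the M exponent: (-1)·n from ξ_2, plus (0) + (1) = 1 from the rest, must sum to zero.
−n + 1 = 0, so n = 1.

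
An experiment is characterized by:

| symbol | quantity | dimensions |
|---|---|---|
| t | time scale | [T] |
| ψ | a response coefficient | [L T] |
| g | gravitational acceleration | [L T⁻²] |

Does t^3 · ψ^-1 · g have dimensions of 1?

yes

Sum the exponent of each base dimension across the product:
  L: 3·[t]_L − [ψ]_L + [g]_L = 3·(0) − (1) + (1) = 0
  T: 3·[t]_T − [ψ]_T + [g]_T = 3·(1) − (1) + (-2) = 0
All base exponents vanish — dimensionless.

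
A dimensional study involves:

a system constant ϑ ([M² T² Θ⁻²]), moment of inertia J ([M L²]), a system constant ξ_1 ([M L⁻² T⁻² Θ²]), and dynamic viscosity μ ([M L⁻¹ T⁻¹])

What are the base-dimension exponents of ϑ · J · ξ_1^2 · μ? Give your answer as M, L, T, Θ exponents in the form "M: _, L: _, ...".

Collect each base-dimension exponent across the product:
  M: (2) + (1) + 2·(1) + (1) = 6
  L: (0) + (2) + 2·(-2) + (-1) = -3
  T: (2) + (0) + 2·(-2) + (-1) = -3
  Θ: (-2) + (0) + 2·(2) + (0) = 2
So the dimensions are [M⁶ L⁻³ T⁻³ Θ²].

M: 6, L: -3, T: -3, Θ: 2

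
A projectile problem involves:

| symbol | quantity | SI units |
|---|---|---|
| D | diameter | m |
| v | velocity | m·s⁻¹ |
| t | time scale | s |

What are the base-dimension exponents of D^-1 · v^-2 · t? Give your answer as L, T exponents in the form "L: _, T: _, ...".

L: -3, T: 3

Collect each base-dimension exponent across the product:
  L: −(1) − 2·(1) + (0) = -3
  T: −(0) − 2·(-1) + (1) = 3
So the dimensions are [L⁻³ T³].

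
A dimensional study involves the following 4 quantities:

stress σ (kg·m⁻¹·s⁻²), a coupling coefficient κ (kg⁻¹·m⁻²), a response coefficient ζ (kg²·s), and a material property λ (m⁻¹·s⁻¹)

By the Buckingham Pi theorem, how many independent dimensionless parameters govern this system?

There are 4 variables and 3 base dimensions (M, L, T).
The dimension matrix has rank 3.
Independent dimensionless groups: 4 − 3 = 1.

1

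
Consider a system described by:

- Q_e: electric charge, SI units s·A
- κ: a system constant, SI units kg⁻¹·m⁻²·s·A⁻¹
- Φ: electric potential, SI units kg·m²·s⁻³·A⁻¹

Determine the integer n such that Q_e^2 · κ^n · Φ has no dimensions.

1

Balance the M exponent: (-1)·n from κ, plus 2·(0) + (1) = 1 from the rest, must sum to zero.
−n + 1 = 0, so n = 1.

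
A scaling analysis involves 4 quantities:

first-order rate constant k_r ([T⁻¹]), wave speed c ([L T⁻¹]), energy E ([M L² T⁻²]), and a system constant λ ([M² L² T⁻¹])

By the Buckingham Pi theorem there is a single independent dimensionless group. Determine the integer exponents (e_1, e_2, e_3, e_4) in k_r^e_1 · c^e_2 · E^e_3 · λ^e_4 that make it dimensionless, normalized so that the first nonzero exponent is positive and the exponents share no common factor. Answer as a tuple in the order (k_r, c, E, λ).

M: e_1·(0) + e_2·(0) + e_3·(1) + e_4·(2) = 0
L: e_1·(0) + e_2·(1) + e_3·(2) + e_4·(2) = 0
T: e_1·(-1) + e_2·(-1) + e_3·(-2) + e_4·(-1) = 0
Solving this homogeneous linear system for the smallest-integer solution (first nonzero entry positive) gives (1, 2, -2, 1).

(1, 2, -2, 1)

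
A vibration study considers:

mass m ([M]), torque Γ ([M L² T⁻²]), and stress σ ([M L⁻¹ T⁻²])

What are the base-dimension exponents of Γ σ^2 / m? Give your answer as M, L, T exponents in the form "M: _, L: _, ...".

M: 2, L: 0, T: -6

Collect each base-dimension exponent across the product:
  M: −(1) + (1) + 2·(1) = 2
  L: −(0) + (2) + 2·(-1) = 0
  T: −(0) + (-2) + 2·(-2) = -6
So the dimensions are [M² T⁻⁶].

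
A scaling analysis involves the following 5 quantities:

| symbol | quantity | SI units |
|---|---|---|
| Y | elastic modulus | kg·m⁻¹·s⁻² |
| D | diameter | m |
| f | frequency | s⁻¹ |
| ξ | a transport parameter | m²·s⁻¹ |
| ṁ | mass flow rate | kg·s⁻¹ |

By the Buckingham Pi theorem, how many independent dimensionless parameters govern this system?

2

There are 5 variables and 3 base dimensions (M, L, T).
The dimension matrix has rank 3.
Independent dimensionless groups: 5 − 3 = 2.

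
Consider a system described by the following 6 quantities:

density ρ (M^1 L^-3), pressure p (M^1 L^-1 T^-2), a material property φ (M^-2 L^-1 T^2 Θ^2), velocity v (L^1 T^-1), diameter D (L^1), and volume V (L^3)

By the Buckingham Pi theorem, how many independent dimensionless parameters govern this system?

2

There are 6 variables and 4 base dimensions (M, L, T, Θ).
The dimension matrix has rank 4.
Independent dimensionless groups: 6 − 4 = 2.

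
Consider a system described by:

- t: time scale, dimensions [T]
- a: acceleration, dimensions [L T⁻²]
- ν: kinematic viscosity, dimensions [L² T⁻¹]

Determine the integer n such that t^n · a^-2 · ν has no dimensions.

Balance the T exponent: (1)·n from t, plus −2·(-2) + (-1) = 3 from the rest, must sum to zero.
n + 3 = 0, so n = -3.

-3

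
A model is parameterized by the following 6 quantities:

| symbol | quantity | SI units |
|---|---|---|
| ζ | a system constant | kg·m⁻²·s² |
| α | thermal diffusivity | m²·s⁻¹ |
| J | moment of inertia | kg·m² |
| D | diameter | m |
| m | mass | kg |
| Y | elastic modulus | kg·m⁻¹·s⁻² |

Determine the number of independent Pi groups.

There are 6 variables and 3 base dimensions (M, L, T).
The dimension matrix has rank 3.
Independent dimensionless groups: 6 − 3 = 3.

3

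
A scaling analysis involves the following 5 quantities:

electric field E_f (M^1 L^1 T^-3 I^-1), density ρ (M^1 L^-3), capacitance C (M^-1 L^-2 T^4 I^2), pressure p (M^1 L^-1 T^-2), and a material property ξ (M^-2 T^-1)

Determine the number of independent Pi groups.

1

There are 5 variables and 4 base dimensions (M, L, T, I).
The dimension matrix has rank 4.
Independent dimensionless groups: 5 − 4 = 1.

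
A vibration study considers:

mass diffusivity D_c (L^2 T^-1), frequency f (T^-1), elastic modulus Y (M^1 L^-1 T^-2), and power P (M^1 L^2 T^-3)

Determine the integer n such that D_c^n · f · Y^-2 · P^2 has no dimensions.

Balance the L exponent: (2)·n from D_c, plus (0) − 2·(-1) + 2·(2) = 6 from the rest, must sum to zero.
2n + 6 = 0, so n = -3.

-3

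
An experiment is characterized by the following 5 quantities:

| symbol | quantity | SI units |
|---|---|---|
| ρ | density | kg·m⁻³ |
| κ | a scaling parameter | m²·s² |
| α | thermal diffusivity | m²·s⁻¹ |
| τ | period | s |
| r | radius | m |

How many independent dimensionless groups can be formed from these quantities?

There are 5 variables and 3 base dimensions (M, L, T).
The dimension matrix has rank 3.
Independent dimensionless groups: 5 − 3 = 2.

2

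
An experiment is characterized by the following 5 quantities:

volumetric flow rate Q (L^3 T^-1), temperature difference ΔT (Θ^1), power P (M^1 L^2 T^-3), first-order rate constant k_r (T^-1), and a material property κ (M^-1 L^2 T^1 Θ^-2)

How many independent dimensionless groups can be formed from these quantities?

There are 5 variables and 4 base dimensions (M, L, T, Θ).
The dimension matrix has rank 4.
Independent dimensionless groups: 5 − 4 = 1.

1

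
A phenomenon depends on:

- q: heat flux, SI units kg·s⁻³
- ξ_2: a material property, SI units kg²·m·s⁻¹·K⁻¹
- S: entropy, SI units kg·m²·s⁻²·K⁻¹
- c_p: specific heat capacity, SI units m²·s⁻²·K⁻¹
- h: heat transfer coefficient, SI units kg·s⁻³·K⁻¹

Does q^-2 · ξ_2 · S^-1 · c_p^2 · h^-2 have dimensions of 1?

Sum the exponent of each base dimension across the product:
  M: −2·[q]_M + [ξ_2]_M − [S]_M + 2·[c_p]_M − 2·[h]_M = −2·(1) + (2) − (1) + 2·(0) − 2·(1) = -3
  L: −2·[q]_L + [ξ_2]_L − [S]_L + 2·[c_p]_L − 2·[h]_L = −2·(0) + (1) − (2) + 2·(2) − 2·(0) = 3
  T: −2·[q]_T + [ξ_2]_T − [S]_T + 2·[c_p]_T − 2·[h]_T = −2·(-3) + (-1) − (-2) + 2·(-2) − 2·(-3) = 9
  Θ: −2·[q]_Θ + [ξ_2]_Θ − [S]_Θ + 2·[c_p]_Θ − 2·[h]_Θ = −2·(0) + (-1) − (-1) + 2·(-1) − 2·(-1) = 0
Net dimensions [M⁻³ L³ T⁹] ≠ [1] — not dimensionless.

no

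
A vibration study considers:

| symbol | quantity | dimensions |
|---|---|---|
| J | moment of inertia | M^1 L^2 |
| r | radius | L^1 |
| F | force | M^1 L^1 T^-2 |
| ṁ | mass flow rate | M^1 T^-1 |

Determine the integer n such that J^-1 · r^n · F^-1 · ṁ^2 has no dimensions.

Balance the L exponent: (1)·n from r, plus −(2) − (1) + 2·(0) = -3 from the rest, must sum to zero.
n − 3 = 0, so n = 3.

3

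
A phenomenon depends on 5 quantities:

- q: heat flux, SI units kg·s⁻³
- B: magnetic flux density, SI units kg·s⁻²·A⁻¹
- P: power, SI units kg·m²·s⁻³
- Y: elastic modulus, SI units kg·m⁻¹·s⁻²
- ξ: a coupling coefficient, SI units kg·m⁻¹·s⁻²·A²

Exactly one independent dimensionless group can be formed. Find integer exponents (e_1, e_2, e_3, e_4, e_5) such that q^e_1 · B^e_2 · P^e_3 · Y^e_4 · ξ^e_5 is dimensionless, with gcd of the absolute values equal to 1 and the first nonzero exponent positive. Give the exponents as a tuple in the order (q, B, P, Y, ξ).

(1, 2, -1, -3, 1)

M: e_1·(1) + e_2·(1) + e_3·(1) + e_4·(1) + e_5·(1) = 0
L: e_1·(0) + e_2·(0) + e_3·(2) + e_4·(-1) + e_5·(-1) = 0
T: e_1·(-3) + e_2·(-2) + e_3·(-3) + e_4·(-2) + e_5·(-2) = 0
I: e_1·(0) + e_2·(-1) + e_3·(0) + e_4·(0) + e_5·(2) = 0
Solving this homogeneous linear system for the smallest-integer solution (first nonzero entry positive) gives (1, 2, -1, -3, 1).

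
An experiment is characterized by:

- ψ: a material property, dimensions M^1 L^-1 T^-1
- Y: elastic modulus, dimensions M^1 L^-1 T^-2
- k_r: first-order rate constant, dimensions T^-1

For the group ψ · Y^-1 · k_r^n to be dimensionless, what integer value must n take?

Balance the T exponent: (-1)·n from k_r, plus (-1) − (-2) = 1 from the rest, must sum to zero.
−n + 1 = 0, so n = 1.

1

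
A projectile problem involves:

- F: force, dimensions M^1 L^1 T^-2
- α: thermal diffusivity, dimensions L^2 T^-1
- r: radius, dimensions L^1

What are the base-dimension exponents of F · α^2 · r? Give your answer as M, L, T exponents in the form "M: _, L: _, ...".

Collect each base-dimension exponent across the product:
  M: (1) + 2·(0) + (0) = 1
  L: (1) + 2·(2) + (1) = 6
  T: (-2) + 2·(-1) + (0) = -4
So the dimensions are [M L⁶ T⁻⁴].

M: 1, L: 6, T: -4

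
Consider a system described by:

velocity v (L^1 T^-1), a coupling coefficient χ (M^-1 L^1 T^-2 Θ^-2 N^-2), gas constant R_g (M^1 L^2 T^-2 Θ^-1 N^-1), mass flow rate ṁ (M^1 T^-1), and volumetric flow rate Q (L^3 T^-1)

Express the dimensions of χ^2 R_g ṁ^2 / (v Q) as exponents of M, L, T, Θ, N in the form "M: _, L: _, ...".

Collect each base-dimension exponent across the product:
  M: −(0) + 2·(-1) + (1) + 2·(1) − (0) = 1
  L: −(1) + 2·(1) + (2) + 2·(0) − (3) = 0
  T: −(-1) + 2·(-2) + (-2) + 2·(-1) − (-1) = -6
  Θ: −(0) + 2·(-2) + (-1) + 2·(0) − (0) = -5
  N: −(0) + 2·(-2) + (-1) + 2·(0) − (0) = -5
So the dimensions are [M T⁻⁶ Θ⁻⁵ N⁻⁵].

M: 1, L: 0, T: -6, Θ: -5, N: -5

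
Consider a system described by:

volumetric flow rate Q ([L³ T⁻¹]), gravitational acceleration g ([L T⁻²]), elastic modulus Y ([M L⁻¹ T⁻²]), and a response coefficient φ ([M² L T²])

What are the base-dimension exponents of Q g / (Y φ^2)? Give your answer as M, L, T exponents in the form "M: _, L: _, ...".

Collect each base-dimension exponent across the product:
  M: (0) + (0) − (1) − 2·(2) = -5
  L: (3) + (1) − (-1) − 2·(1) = 3
  T: (-1) + (-2) − (-2) − 2·(2) = -5
So the dimensions are [M⁻⁵ L³ T⁻⁵].

M: -5, L: 3, T: -5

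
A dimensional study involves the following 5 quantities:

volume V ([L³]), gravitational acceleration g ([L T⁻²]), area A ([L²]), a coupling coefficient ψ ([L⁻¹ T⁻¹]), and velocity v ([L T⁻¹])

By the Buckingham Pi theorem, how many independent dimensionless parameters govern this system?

There are 5 variables and 2 base dimensions (L, T).
The dimension matrix has rank 2.
Independent dimensionless groups: 5 − 2 = 3.

3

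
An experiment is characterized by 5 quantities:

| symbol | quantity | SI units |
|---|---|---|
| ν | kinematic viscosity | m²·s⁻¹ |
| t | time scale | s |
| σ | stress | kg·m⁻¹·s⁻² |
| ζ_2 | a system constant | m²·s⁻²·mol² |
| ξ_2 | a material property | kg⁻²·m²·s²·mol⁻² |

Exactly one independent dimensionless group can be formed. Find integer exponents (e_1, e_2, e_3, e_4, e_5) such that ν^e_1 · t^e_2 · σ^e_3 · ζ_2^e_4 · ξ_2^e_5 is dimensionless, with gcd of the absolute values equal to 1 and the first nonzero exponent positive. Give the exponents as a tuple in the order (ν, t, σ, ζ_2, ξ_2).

(1, -3, -2, -1, -1)

M: e_1·(0) + e_2·(0) + e_3·(1) + e_4·(0) + e_5·(-2) = 0
L: e_1·(2) + e_2·(0) + e_3·(-1) + e_4·(2) + e_5·(2) = 0
T: e_1·(-1) + e_2·(1) + e_3·(-2) + e_4·(-2) + e_5·(2) = 0
N: e_1·(0) + e_2·(0) + e_3·(0) + e_4·(2) + e_5·(-2) = 0
Solving this homogeneous linear system for the smallest-integer solution (first nonzero entry positive) gives (1, -3, -2, -1, -1).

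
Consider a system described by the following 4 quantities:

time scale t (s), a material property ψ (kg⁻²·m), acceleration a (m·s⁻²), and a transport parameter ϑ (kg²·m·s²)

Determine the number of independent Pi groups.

There are 4 variables and 3 base dimensions (M, L, T).
The dimension matrix has rank 3.
Independent dimensionless groups: 4 − 3 = 1.

1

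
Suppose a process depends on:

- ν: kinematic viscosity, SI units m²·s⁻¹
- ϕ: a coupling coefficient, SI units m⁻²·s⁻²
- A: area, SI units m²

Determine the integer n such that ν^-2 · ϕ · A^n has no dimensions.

3

Balance the L exponent: (2)·n from A, plus −2·(2) + (-2) = -6 from the rest, must sum to zero.
2n − 6 = 0, so n = 3.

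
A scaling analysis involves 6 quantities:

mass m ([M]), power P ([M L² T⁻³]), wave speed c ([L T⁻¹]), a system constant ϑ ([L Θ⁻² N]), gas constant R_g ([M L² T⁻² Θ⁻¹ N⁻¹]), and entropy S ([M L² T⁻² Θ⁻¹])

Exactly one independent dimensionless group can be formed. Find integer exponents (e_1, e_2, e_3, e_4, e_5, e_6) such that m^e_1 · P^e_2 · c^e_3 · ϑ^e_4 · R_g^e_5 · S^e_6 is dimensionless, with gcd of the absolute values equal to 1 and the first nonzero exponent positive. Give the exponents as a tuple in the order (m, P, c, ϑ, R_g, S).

(1, 1, 1, 1, 1, -3)

M: e_1·(1) + e_2·(1) + e_3·(0) + e_4·(0) + e_5·(1) + e_6·(1) = 0
L: e_1·(0) + e_2·(2) + e_3·(1) + e_4·(1) + e_5·(2) + e_6·(2) = 0
T: e_1·(0) + e_2·(-3) + e_3·(-1) + e_4·(0) + e_5·(-2) + e_6·(-2) = 0
Θ: e_1·(0) + e_2·(0) + e_3·(0) + e_4·(-2) + e_5·(-1) + e_6·(-1) = 0
N: e_1·(0) + e_2·(0) + e_3·(0) + e_4·(1) + e_5·(-1) + e_6·(0) = 0
Solving this homogeneous linear system for the smallest-integer solution (first nonzero entry positive) gives (1, 1, 1, 1, 1, -3).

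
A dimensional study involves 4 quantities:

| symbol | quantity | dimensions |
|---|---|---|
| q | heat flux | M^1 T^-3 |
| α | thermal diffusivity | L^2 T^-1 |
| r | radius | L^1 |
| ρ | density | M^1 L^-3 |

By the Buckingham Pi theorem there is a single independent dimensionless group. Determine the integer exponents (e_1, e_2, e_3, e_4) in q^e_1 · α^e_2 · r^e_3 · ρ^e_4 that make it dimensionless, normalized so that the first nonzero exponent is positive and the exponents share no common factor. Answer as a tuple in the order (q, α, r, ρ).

(1, -3, 3, -1)

M: e_1·(1) + e_2·(0) + e_3·(0) + e_4·(1) = 0
L: e_1·(0) + e_2·(2) + e_3·(1) + e_4·(-3) = 0
T: e_1·(-3) + e_2·(-1) + e_3·(0) + e_4·(0) = 0
Solving this homogeneous linear system for the smallest-integer solution (first nonzero entry positive) gives (1, -3, 3, -1).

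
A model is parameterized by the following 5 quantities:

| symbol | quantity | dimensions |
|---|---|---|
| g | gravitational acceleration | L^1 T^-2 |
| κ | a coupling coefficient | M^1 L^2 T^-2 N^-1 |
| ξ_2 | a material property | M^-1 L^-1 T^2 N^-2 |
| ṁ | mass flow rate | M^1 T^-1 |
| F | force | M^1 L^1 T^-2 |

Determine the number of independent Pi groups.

1

There are 5 variables and 4 base dimensions (M, L, T, N).
The dimension matrix has rank 4.
Independent dimensionless groups: 5 − 4 = 1.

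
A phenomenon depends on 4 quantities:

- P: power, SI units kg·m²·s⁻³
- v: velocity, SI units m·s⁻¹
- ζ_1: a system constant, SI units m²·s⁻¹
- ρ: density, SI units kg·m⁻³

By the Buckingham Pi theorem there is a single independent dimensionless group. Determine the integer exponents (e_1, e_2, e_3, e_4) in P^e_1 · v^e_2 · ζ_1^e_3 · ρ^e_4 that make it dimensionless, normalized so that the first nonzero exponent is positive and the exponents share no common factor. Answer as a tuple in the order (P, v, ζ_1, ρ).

(1, -1, -2, -1)

M: e_1·(1) + e_2·(0) + e_3·(0) + e_4·(1) = 0
L: e_1·(2) + e_2·(1) + e_3·(2) + e_4·(-3) = 0
T: e_1·(-3) + e_2·(-1) + e_3·(-1) + e_4·(0) = 0
Solving this homogeneous linear system for the smallest-integer solution (first nonzero entry positive) gives (1, -1, -2, -1).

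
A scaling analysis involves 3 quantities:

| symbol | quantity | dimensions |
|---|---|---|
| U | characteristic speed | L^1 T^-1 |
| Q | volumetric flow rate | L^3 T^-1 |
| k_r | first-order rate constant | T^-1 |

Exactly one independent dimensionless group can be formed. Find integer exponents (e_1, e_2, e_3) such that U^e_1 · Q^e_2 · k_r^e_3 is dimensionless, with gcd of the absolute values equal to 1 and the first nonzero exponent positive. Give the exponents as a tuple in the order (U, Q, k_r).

(3, -1, -2)

L: e_1·(1) + e_2·(3) + e_3·(0) = 0
T: e_1·(-1) + e_2·(-1) + e_3·(-1) = 0
Solving this homogeneous linear system for the smallest-integer solution (first nonzero entry positive) gives (3, -1, -2).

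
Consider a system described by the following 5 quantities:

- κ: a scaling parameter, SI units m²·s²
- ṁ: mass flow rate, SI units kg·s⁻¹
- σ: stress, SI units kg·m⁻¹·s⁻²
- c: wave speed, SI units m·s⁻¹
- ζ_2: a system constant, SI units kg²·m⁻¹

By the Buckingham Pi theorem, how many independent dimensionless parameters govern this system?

2

There are 5 variables and 3 base dimensions (M, L, T).
The dimension matrix has rank 3.
Independent dimensionless groups: 5 − 3 = 2.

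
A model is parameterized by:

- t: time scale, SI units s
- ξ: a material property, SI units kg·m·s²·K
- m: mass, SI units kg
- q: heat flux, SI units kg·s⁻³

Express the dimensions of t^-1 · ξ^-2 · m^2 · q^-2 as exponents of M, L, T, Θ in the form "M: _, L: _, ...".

M: -2, L: -2, T: 1, Θ: -2

Collect each base-dimension exponent across the product:
  M: −(0) − 2·(1) + 2·(1) − 2·(1) = -2
  L: −(0) − 2·(1) + 2·(0) − 2·(0) = -2
  T: −(1) − 2·(2) + 2·(0) − 2·(-3) = 1
  Θ: −(0) − 2·(1) + 2·(0) − 2·(0) = -2
So the dimensions are [M⁻² L⁻² T Θ⁻²].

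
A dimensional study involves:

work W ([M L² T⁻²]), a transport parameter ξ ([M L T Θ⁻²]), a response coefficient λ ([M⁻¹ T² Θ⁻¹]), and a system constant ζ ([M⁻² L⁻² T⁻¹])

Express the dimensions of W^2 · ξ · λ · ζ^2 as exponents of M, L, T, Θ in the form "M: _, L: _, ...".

M: -2, L: 1, T: -3, Θ: -3

Collect each base-dimension exponent across the product:
  M: 2·(1) + (1) + (-1) + 2·(-2) = -2
  L: 2·(2) + (1) + (0) + 2·(-2) = 1
  T: 2·(-2) + (1) + (2) + 2·(-1) = -3
  Θ: 2·(0) + (-2) + (-1) + 2·(0) = -3
So the dimensions are [M⁻² L T⁻³ Θ⁻³].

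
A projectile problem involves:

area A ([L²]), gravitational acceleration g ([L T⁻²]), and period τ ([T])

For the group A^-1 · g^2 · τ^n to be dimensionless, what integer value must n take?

4

Balance the T exponent: (1)·n from τ, plus −(0) + 2·(-2) = -4 from the rest, must sum to zero.
n − 4 = 0, so n = 4.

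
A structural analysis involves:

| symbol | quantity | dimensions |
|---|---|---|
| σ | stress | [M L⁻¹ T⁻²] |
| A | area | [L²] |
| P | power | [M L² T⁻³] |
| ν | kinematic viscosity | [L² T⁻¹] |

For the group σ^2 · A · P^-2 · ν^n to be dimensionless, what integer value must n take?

Balance the L exponent: (2)·n from ν, plus 2·(-1) + (2) − 2·(2) = -4 from the rest, must sum to zero.
2n − 4 = 0, so n = 2.

2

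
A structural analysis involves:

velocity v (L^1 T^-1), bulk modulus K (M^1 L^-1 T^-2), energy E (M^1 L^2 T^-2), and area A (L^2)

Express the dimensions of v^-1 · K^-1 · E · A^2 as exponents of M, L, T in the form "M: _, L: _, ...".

Collect each base-dimension exponent across the product:
  M: −(0) − (1) + (1) + 2·(0) = 0
  L: −(1) − (-1) + (2) + 2·(2) = 6
  T: −(-1) − (-2) + (-2) + 2·(0) = 1
So the dimensions are [L⁶ T].

M: 0, L: 6, T: 1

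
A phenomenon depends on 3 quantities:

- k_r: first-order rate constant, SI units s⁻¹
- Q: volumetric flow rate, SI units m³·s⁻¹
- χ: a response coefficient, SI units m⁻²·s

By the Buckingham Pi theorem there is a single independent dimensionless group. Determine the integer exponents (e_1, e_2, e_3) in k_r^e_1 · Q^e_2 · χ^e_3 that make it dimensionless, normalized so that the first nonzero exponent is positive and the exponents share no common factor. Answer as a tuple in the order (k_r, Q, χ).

(1, 2, 3)

L: e_1·(0) + e_2·(3) + e_3·(-2) = 0
T: e_1·(-1) + e_2·(-1) + e_3·(1) = 0
Solving this homogeneous linear system for the smallest-integer solution (first nonzero entry positive) gives (1, 2, 3).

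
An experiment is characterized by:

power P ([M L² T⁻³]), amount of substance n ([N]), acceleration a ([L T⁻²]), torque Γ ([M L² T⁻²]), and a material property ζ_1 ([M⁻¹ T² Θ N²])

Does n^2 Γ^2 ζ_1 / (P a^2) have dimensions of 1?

no

Sum the exponent of each base dimension across the product:
  M: −[P]_M + 2·[n]_M − 2·[a]_M + 2·[Γ]_M + [ζ_1]_M = −(1) + 2·(0) − 2·(0) + 2·(1) + (-1) = 0
  L: −[P]_L + 2·[n]_L − 2·[a]_L + 2·[Γ]_L + [ζ_1]_L = −(2) + 2·(0) − 2·(1) + 2·(2) + (0) = 0
  T: −[P]_T + 2·[n]_T − 2·[a]_T + 2·[Γ]_T + [ζ_1]_T = −(-3) + 2·(0) − 2·(-2) + 2·(-2) + (2) = 5
  Θ: −[P]_Θ + 2·[n]_Θ − 2·[a]_Θ + 2·[Γ]_Θ + [ζ_1]_Θ = −(0) + 2·(0) − 2·(0) + 2·(0) + (1) = 1
  N: −[P]_N + 2·[n]_N − 2·[a]_N + 2·[Γ]_N + [ζ_1]_N = −(0) + 2·(1) − 2·(0) + 2·(0) + (2) = 4
Net dimensions [T⁵ Θ N⁴] ≠ [1] — not dimensionless.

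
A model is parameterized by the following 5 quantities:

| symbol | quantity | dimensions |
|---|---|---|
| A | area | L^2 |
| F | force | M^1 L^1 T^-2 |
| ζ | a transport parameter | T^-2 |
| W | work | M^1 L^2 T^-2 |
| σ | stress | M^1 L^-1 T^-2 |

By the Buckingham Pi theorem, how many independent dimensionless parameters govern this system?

There are 5 variables and 3 base dimensions (M, L, T).
The dimension matrix has rank 3.
Independent dimensionless groups: 5 − 3 = 2.

2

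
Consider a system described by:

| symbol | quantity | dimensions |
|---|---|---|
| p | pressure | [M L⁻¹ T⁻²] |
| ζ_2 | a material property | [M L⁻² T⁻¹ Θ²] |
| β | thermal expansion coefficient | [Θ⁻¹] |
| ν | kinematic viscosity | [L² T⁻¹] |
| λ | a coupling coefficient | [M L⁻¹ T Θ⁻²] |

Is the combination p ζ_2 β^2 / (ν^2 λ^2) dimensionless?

Sum the exponent of each base dimension across the product:
  M: [p]_M + [ζ_2]_M + 2·[β]_M − 2·[ν]_M − 2·[λ]_M = (1) + (1) + 2·(0) − 2·(0) − 2·(1) = 0
  L: [p]_L + [ζ_2]_L + 2·[β]_L − 2·[ν]_L − 2·[λ]_L = (-1) + (-2) + 2·(0) − 2·(2) − 2·(-1) = -5
  T: [p]_T + [ζ_2]_T + 2·[β]_T − 2·[ν]_T − 2·[λ]_T = (-2) + (-1) + 2·(0) − 2·(-1) − 2·(1) = -3
  Θ: [p]_Θ + [ζ_2]_Θ + 2·[β]_Θ − 2·[ν]_Θ − 2·[λ]_Θ = (0) + (2) + 2·(-1) − 2·(0) − 2·(-2) = 4
Net dimensions [L⁻⁵ T⁻³ Θ⁴] ≠ [1] — not dimensionless.

no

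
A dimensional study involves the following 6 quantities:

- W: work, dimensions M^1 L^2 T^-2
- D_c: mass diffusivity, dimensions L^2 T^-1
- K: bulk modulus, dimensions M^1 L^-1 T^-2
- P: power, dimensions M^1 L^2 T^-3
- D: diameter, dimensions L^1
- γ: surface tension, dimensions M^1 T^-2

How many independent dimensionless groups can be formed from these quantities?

There are 6 variables and 3 base dimensions (M, L, T).
The dimension matrix has rank 3.
Independent dimensionless groups: 6 − 3 = 3.

3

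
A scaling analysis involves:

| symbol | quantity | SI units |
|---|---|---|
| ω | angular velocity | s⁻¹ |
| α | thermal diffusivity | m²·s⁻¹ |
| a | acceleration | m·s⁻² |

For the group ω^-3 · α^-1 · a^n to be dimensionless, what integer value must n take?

2

Balance the L exponent: (1)·n from a, plus −3·(0) − (2) = -2 from the rest, must sum to zero.
n − 2 = 0, so n = 2.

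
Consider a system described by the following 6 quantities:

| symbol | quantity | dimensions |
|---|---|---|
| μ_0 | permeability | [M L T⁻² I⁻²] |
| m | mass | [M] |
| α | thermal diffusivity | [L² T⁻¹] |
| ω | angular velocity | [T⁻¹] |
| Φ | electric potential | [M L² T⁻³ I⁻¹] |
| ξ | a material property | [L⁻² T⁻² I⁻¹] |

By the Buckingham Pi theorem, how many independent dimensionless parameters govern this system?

2

There are 6 variables and 4 base dimensions (M, L, T, I).
The dimension matrix has rank 4.
Independent dimensionless groups: 6 − 4 = 2.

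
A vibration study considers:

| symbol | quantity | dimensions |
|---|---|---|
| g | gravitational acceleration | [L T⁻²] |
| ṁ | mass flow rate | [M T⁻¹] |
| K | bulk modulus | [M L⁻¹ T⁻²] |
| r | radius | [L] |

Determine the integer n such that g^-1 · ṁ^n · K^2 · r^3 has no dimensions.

-2

Balance the M exponent: (1)·n from ṁ, plus −(0) + 2·(1) + 3·(0) = 2 from the rest, must sum to zero.
n + 2 = 0, so n = -2.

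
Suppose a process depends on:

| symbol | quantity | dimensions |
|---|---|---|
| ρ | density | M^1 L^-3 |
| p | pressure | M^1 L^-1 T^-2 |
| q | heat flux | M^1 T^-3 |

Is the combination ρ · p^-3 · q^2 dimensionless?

Sum the exponent of each base dimension across the product:
  M: [ρ]_M − 3·[p]_M + 2·[q]_M = (1) − 3·(1) + 2·(1) = 0
  L: [ρ]_L − 3·[p]_L + 2·[q]_L = (-3) − 3·(-1) + 2·(0) = 0
  T: [ρ]_T − 3·[p]_T + 2·[q]_T = (0) − 3·(-2) + 2·(-3) = 0
All base exponents vanish — dimensionless.

yes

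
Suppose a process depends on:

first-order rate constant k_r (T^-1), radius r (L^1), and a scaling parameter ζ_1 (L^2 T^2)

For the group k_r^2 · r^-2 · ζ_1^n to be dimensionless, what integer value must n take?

1

Balance the L exponent: (2)·n from ζ_1, plus 2·(0) − 2·(1) = -2 from the rest, must sum to zero.
2n − 2 = 0, so n = 1.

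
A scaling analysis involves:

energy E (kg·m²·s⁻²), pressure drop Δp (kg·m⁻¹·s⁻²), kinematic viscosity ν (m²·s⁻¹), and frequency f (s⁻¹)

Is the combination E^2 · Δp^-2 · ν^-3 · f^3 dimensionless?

Sum the exponent of each base dimension across the product:
  M: 2·[E]_M − 2·[Δp]_M − 3·[ν]_M + 3·[f]_M = 2·(1) − 2·(1) − 3·(0) + 3·(0) = 0
  L: 2·[E]_L − 2·[Δp]_L − 3·[ν]_L + 3·[f]_L = 2·(2) − 2·(-1) − 3·(2) + 3·(0) = 0
  T: 2·[E]_T − 2·[Δp]_T − 3·[ν]_T + 3·[f]_T = 2·(-2) − 2·(-2) − 3·(-1) + 3·(-1) = 0
All base exponents vanish — dimensionless.

yes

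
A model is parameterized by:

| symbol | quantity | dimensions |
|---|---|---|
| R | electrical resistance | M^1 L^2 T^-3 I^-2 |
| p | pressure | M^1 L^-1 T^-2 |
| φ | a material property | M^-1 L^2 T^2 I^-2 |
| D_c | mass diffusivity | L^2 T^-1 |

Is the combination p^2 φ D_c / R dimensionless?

Sum the exponent of each base dimension across the product:
  M: −[R]_M + 2·[p]_M + [φ]_M + [D_c]_M = −(1) + 2·(1) + (-1) + (0) = 0
  L: −[R]_L + 2·[p]_L + [φ]_L + [D_c]_L = −(2) + 2·(-1) + (2) + (2) = 0
  T: −[R]_T + 2·[p]_T + [φ]_T + [D_c]_T = −(-3) + 2·(-2) + (2) + (-1) = 0
  I: −[R]_I + 2·[p]_I + [φ]_I + [D_c]_I = −(-2) + 2·(0) + (-2) + (0) = 0
All base exponents vanish — dimensionless.

yes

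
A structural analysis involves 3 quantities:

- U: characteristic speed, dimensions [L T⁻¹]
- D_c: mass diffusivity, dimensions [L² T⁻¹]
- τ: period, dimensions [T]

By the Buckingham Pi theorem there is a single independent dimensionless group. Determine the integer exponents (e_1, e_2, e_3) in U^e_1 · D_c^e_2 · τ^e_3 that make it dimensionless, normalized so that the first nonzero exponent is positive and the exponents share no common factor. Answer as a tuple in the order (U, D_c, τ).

(2, -1, 1)

L: e_1·(1) + e_2·(2) + e_3·(0) = 0
T: e_1·(-1) + e_2·(-1) + e_3·(1) = 0
Solving this homogeneous linear system for the smallest-integer solution (first nonzero entry positive) gives (2, -1, 1).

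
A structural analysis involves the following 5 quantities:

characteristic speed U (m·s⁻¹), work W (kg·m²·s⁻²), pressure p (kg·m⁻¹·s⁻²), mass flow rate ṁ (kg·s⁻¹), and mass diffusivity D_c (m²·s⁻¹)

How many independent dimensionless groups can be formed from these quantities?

There are 5 variables and 3 base dimensions (M, L, T).
The dimension matrix has rank 3.
Independent dimensionless groups: 5 − 3 = 2.

2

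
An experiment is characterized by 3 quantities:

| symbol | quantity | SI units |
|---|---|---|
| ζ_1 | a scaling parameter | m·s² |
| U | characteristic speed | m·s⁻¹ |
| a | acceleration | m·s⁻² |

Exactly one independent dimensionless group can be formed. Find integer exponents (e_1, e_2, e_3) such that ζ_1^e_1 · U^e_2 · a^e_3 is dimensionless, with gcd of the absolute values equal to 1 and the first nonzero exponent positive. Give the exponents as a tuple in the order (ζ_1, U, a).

L: e_1·(1) + e_2·(1) + e_3·(1) = 0
T: e_1·(2) + e_2·(-1) + e_3·(-2) = 0
Solving this homogeneous linear system for the smallest-integer solution (first nonzero entry positive) gives (1, -4, 3).

(1, -4, 3)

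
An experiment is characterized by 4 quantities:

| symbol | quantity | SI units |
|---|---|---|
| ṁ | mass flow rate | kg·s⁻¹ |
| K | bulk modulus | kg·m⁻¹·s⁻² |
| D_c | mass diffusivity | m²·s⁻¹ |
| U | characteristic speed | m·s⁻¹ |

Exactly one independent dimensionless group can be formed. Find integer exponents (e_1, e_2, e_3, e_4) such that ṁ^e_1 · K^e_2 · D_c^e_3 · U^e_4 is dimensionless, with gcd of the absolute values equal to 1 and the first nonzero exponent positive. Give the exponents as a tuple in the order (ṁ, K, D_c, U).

(1, -1, -2, 3)

M: e_1·(1) + e_2·(1) + e_3·(0) + e_4·(0) = 0
L: e_1·(0) + e_2·(-1) + e_3·(2) + e_4·(1) = 0
T: e_1·(-1) + e_2·(-2) + e_3·(-1) + e_4·(-1) = 0
Solving this homogeneous linear system for the smallest-integer solution (first nonzero entry positive) gives (1, -1, -2, 3).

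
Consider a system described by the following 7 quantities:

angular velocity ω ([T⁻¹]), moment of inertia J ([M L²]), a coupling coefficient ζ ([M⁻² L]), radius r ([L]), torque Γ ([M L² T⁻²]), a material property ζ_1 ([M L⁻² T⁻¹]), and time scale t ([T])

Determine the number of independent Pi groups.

There are 7 variables and 3 base dimensions (M, L, T).
The dimension matrix has rank 3.
Independent dimensionless groups: 7 − 3 = 4.

4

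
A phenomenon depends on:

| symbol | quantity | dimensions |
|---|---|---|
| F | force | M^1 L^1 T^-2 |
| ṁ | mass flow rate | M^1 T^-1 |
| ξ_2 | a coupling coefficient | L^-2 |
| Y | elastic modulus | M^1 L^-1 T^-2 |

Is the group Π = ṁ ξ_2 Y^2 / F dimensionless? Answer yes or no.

Sum the exponent of each base dimension across the product:
  M: −[F]_M + [ṁ]_M + [ξ_2]_M + 2·[Y]_M = −(1) + (1) + (0) + 2·(1) = 2
  L: −[F]_L + [ṁ]_L + [ξ_2]_L + 2·[Y]_L = −(1) + (0) + (-2) + 2·(-1) = -5
  T: −[F]_T + [ṁ]_T + [ξ_2]_T + 2·[Y]_T = −(-2) + (-1) + (0) + 2·(-2) = -3
Net dimensions [M² L⁻⁵ T⁻³] ≠ [1] — not dimensionless.

no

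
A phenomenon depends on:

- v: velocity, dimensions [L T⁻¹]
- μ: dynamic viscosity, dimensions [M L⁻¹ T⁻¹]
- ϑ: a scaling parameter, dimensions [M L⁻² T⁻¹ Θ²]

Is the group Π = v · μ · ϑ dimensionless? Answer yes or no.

no

Sum the exponent of each base dimension across the product:
  M: [v]_M + [μ]_M + [ϑ]_M = (0) + (1) + (1) = 2
  L: [v]_L + [μ]_L + [ϑ]_L = (1) + (-1) + (-2) = -2
  T: [v]_T + [μ]_T + [ϑ]_T = (-1) + (-1) + (-1) = -3
  Θ: [v]_Θ + [μ]_Θ + [ϑ]_Θ = (0) + (0) + (2) = 2
Net dimensions [M² L⁻² T⁻³ Θ²] ≠ [1] — not dimensionless.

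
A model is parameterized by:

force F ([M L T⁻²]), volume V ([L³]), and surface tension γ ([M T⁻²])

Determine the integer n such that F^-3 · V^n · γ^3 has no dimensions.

Balance the L exponent: (3)·n from V, plus −3·(1) + 3·(0) = -3 from the rest, must sum to zero.
3n − 3 = 0, so n = 1.

1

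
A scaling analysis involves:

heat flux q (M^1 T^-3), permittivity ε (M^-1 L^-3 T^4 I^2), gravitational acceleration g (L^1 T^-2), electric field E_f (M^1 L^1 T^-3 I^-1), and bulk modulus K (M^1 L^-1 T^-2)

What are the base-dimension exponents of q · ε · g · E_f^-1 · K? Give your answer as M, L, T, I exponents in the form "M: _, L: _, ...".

Collect each base-dimension exponent across the product:
  M: (1) + (-1) + (0) − (1) + (1) = 0
  L: (0) + (-3) + (1) − (1) + (-1) = -4
  T: (-3) + (4) + (-2) − (-3) + (-2) = 0
  I: (0) + (2) + (0) − (-1) + (0) = 3
So the dimensions are [L⁻⁴ I³].

M: 0, L: -4, T: 0, I: 3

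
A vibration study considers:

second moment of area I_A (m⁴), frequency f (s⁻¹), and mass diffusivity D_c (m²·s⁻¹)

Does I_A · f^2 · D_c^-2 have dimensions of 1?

Sum the exponent of each base dimension across the product:
  L: [I_A]_L + 2·[f]_L − 2·[D_c]_L = (4) + 2·(0) − 2·(2) = 0
  T: [I_A]_T + 2·[f]_T − 2·[D_c]_T = (0) + 2·(-1) − 2·(-1) = 0
All base exponents vanish — dimensionless.

yes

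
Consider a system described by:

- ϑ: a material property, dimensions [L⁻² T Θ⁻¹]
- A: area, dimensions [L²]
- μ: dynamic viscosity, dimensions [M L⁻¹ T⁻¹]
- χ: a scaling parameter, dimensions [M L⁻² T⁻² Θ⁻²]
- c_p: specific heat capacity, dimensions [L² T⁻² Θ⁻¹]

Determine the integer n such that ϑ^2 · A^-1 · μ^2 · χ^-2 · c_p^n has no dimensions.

Balance the L exponent: (2)·n from c_p, plus 2·(-2) − (2) + 2·(-1) − 2·(-2) = -4 from the rest, must sum to zero.
2n − 4 = 0, so n = 2.

2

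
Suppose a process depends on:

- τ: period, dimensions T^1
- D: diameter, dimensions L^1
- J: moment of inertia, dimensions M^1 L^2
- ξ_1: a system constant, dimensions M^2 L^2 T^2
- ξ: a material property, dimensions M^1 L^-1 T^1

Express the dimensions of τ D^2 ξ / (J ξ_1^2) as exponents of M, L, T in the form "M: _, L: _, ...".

Collect each base-dimension exponent across the product:
  M: (0) + 2·(0) − (1) − 2·(2) + (1) = -4
  L: (0) + 2·(1) − (2) − 2·(2) + (-1) = -5
  T: (1) + 2·(0) − (0) − 2·(2) + (1) = -2
So the dimensions are [M⁻⁴ L⁻⁵ T⁻²].

M: -4, L: -5, T: -2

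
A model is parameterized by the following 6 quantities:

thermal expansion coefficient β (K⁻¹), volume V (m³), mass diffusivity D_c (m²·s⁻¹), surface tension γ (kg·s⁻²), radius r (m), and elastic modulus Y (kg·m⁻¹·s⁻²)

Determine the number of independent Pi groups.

2

There are 6 variables and 4 base dimensions (M, L, T, Θ).
The dimension matrix has rank 4.
Independent dimensionless groups: 6 − 4 = 2.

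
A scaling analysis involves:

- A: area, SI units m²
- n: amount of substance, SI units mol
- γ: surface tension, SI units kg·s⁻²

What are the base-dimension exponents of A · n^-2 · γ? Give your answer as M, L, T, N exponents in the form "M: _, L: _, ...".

M: 1, L: 2, T: -2, N: -2

Collect each base-dimension exponent across the product:
  M: (0) − 2·(0) + (1) = 1
  L: (2) − 2·(0) + (0) = 2
  T: (0) − 2·(0) + (-2) = -2
  N: (0) − 2·(1) + (0) = -2
So the dimensions are [M L² T⁻² N⁻²].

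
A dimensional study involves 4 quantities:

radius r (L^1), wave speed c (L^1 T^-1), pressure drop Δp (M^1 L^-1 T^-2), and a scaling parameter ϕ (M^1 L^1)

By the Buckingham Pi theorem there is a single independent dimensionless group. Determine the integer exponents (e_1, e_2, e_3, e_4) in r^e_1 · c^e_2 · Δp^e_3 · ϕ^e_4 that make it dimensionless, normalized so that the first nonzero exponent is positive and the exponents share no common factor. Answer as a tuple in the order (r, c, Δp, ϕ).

(4, -2, 1, -1)

M: e_1·(0) + e_2·(0) + e_3·(1) + e_4·(1) = 0
L: e_1·(1) + e_2·(1) + e_3·(-1) + e_4·(1) = 0
T: e_1·(0) + e_2·(-1) + e_3·(-2) + e_4·(0) = 0
Solving this homogeneous linear system for the smallest-integer solution (first nonzero entry positive) gives (4, -2, 1, -1).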